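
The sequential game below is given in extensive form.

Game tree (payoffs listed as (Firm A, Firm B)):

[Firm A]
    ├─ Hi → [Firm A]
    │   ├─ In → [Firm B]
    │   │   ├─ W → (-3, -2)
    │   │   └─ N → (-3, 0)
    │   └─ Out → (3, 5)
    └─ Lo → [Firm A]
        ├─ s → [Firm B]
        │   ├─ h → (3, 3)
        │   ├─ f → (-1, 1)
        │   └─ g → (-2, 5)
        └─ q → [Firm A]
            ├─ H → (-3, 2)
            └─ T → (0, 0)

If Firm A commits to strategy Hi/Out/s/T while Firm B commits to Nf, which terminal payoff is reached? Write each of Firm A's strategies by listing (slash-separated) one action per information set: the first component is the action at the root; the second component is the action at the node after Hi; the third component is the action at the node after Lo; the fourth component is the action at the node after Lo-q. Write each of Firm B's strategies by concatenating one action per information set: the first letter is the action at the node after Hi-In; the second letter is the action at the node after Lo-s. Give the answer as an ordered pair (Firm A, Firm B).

(3, 5)

Trace the play path from the root:
  Firm A plays Hi
  Firm A plays Out at [Hi]
→ terminal payoff (3, 5).
(Firm A's choice at the node after Lo is never reached on this path, so it doesn't affect the outcome.)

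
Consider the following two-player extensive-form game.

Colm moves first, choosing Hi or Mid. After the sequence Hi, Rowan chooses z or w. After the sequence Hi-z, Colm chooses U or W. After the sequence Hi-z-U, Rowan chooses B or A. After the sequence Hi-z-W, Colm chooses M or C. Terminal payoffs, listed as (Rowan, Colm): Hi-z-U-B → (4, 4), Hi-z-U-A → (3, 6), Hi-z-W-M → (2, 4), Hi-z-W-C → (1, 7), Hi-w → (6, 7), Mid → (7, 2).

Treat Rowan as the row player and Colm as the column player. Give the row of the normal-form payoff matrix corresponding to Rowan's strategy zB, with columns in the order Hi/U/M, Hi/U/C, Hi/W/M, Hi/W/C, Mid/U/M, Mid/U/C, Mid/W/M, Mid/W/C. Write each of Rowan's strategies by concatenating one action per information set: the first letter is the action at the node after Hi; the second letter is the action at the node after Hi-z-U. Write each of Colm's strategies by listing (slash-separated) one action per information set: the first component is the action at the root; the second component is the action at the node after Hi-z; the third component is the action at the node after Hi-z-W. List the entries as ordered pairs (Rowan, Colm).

vs Hi/U/M: Colm plays Hi → Rowan plays z at [Hi] → Colm plays U at [Hi-z] → Rowan plays B at [Hi-z-U] → (4, 4)
vs Hi/U/C: Colm plays Hi → Rowan plays z at [Hi] → Colm plays U at [Hi-z] → Rowan plays B at [Hi-z-U] → (4, 4)
vs Hi/W/M: Colm plays Hi → Rowan plays z at [Hi] → Colm plays W at [Hi-z] → Colm plays M at [Hi-z-W] → (2, 4)
vs Hi/W/C: Colm plays Hi → Rowan plays z at [Hi] → Colm plays W at [Hi-z] → Colm plays C at [Hi-z-W] → (1, 7)
vs Mid/U/M: Colm plays Mid → (7, 2)
vs Mid/U/C: Colm plays Mid → (7, 2)
vs Mid/W/M: Colm plays Mid → (7, 2)
vs Mid/W/C: Colm plays Mid → (7, 2)

(4,4) (4,4) (2,4) (1,7) (7,2) (7,2) (7,2) (7,2)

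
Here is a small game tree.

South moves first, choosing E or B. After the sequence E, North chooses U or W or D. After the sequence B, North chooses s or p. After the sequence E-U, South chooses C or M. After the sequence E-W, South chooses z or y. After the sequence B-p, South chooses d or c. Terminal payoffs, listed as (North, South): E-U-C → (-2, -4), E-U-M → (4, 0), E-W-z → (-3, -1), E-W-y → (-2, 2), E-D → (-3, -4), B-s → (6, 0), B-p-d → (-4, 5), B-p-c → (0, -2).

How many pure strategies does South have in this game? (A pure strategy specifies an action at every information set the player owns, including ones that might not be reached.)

16

South owns the root with actions {E, B} — two choices.
South owns the node after E-U with actions {C, M} — two choices.
South owns the node after E-W with actions {z, y} — two choices.
South owns the node after B-p with actions {d, c} — two choices.
A pure strategy fixes one action at each information set independently, so the count is the product 2 × 2 × 2 × 2 = 16.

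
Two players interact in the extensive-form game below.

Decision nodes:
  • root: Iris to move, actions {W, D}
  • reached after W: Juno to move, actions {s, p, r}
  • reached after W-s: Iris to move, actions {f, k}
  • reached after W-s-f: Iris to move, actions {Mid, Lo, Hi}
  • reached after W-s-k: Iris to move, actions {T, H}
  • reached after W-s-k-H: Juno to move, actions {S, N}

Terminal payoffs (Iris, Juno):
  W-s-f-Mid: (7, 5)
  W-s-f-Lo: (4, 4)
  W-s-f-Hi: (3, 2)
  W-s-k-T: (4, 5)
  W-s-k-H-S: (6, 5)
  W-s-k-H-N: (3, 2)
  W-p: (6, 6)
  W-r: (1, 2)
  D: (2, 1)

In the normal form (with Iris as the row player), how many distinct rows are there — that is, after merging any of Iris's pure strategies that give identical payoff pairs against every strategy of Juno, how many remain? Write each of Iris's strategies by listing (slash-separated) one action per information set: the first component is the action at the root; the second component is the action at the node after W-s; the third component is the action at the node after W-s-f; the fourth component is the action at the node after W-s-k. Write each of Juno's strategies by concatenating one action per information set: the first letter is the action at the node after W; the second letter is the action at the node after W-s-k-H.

6

Iris has 24 pure strategies: W/f/Mid/T, W/f/Mid/H, W/f/Lo/T, W/f/Lo/H, W/f/Hi/T, W/f/Hi/H, W/k/Mid/T, W/k/Mid/H, W/k/Lo/T, W/k/Lo/H, W/k/Hi/T, W/k/Hi/H, D/f/Mid/T, D/f/Mid/H, D/f/Lo/T, D/f/Lo/H, D/f/Hi/T, D/f/Hi/H, D/k/Mid/T, D/k/Mid/H, D/k/Lo/T, D/k/Lo/H, D/k/Hi/T, D/k/Hi/H. Columns: sS, sN, pS, pN, rS, rN.
{W/f/Mid/T, W/f/Mid/H} → row (7,5) (7,5) (6,6) (6,6) (1,2) (1,2)
{W/f/Lo/T, W/f/Lo/H} → row (4,4) (4,4) (6,6) (6,6) (1,2) (1,2)
{W/f/Hi/T, W/f/Hi/H} → row (3,2) (3,2) (6,6) (6,6) (1,2) (1,2)
{W/k/Mid/T, W/k/Lo/T, W/k/Hi/T} → row (4,5) (4,5) (6,6) (6,6) (1,2) (1,2)
{W/k/Mid/H, W/k/Lo/H, W/k/Hi/H} → row (6,5) (3,2) (6,6) (6,6) (1,2) (1,2)
{D/f/Mid/T, D/f/Mid/H, D/f/Lo/T, D/f/Lo/H, D/f/Hi/T, D/f/Hi/H, D/k/Mid/T, D/k/Mid/H, D/k/Lo/T, D/k/Lo/H, D/k/Hi/T, D/k/Hi/H} → row (2,1) (2,1) (2,1) (2,1) (2,1) (2,1)
That's 6 distinct rows out of 24 strategies.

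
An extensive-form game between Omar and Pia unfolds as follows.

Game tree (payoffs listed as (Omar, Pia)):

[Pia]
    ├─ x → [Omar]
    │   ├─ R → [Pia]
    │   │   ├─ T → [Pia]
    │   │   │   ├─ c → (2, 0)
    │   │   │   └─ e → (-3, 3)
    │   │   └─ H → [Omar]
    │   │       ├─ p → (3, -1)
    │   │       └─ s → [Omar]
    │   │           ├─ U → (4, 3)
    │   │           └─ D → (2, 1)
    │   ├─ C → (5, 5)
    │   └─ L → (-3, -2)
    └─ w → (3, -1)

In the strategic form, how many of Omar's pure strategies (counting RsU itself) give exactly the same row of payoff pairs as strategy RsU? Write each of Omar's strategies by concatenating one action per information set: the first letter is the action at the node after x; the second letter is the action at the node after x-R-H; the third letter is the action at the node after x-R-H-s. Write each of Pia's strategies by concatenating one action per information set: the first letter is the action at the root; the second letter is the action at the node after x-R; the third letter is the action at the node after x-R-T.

1

Row for RsU (columns xTc, xTe, xHc, xHe, wTc, wTe, wHc, wHe): (2,0) (-3,3) (4,3) (4,3) (3,-1) (3,-1) (3,-1) (3,-1).
Every one of Omar's information sets is on the play path for some reply by Pia when Omar follows RsU.
Changing the action at any of them therefore changes at least one column, so only RsU itself gives this row.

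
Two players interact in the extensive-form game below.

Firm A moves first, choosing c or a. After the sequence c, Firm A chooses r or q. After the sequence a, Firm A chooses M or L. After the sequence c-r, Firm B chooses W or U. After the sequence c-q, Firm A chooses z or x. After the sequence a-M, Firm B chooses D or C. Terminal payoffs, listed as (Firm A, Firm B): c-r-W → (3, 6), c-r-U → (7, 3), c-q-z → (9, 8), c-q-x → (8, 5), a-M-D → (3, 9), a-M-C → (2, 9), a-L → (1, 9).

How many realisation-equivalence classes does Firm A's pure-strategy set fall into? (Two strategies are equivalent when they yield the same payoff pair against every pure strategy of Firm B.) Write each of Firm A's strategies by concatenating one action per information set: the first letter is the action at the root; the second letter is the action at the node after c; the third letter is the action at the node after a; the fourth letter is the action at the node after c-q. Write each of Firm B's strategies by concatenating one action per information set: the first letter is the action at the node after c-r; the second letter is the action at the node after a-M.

Firm A has 16 pure strategies: crMz, crMx, crLz, crLx, cqMz, cqMx, cqLz, cqLx, arMz, arMx, arLz, arLx, aqMz, aqMx, aqLz, aqLx. Columns: WD, WC, UD, UC.
{crMz, crMx, crLz, crLx} → row (3,6) (3,6) (7,3) (7,3)
{cqMz, cqLz} → row (9,8) (9,8) (9,8) (9,8)
{cqMx, cqLx} → row (8,5) (8,5) (8,5) (8,5)
{arMz, arMx, aqMz, aqMx} → row (3,9) (2,9) (3,9) (2,9)
{arLz, arLx, aqLz, aqLx} → row (1,9) (1,9) (1,9) (1,9)
That's 5 distinct rows out of 16 strategies.

5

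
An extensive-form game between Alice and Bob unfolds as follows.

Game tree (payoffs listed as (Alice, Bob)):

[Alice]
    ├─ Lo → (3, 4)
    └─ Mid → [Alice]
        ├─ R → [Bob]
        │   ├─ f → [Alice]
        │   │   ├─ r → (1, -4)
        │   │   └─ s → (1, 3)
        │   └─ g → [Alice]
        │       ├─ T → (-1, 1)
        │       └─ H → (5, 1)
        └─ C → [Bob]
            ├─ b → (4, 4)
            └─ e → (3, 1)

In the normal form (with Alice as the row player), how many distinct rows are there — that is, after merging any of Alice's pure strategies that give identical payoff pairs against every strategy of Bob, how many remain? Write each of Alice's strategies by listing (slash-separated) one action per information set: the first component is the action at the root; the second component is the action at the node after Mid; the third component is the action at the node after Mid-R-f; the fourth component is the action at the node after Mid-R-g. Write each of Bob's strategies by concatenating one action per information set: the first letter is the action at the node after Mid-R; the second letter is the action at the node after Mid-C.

Alice has 16 pure strategies: Lo/R/r/T, Lo/R/r/H, Lo/R/s/T, Lo/R/s/H, Lo/C/r/T, Lo/C/r/H, Lo/C/s/T, Lo/C/s/H, Mid/R/r/T, Mid/R/r/H, Mid/R/s/T, Mid/R/s/H, Mid/C/r/T, Mid/C/r/H, Mid/C/s/T, Mid/C/s/H. Columns: fb, fe, gb, ge.
{Lo/R/r/T, Lo/R/r/H, Lo/R/s/T, Lo/R/s/H, Lo/C/r/T, Lo/C/r/H, Lo/C/s/T, Lo/C/s/H} → row (3,4) (3,4) (3,4) (3,4)
{Mid/R/r/T} → row (1,-4) (1,-4) (-1,1) (-1,1)
{Mid/R/r/H} → row (1,-4) (1,-4) (5,1) (5,1)
{Mid/R/s/T} → row (1,3) (1,3) (-1,1) (-1,1)
{Mid/R/s/H} → row (1,3) (1,3) (5,1) (5,1)
{Mid/C/r/T, Mid/C/r/H, Mid/C/s/T, Mid/C/s/H} → row (4,4) (3,1) (4,4) (3,1)
That's 6 distinct rows out of 16 strategies.

6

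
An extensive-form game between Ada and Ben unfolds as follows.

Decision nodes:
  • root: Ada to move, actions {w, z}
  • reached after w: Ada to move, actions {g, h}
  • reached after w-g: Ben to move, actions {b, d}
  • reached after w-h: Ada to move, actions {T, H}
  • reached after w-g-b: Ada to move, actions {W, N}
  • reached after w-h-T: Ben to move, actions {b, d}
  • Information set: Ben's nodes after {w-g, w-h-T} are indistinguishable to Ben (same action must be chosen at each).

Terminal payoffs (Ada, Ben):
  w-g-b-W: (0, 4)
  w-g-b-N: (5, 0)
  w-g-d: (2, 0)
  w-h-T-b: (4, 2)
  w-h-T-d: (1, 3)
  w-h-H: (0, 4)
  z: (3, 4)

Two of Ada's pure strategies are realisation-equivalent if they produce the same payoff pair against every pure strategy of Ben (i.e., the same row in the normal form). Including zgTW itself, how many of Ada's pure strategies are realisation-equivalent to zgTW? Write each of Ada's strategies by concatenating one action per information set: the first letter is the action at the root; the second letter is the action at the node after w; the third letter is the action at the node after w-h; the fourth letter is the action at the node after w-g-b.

Row for zgTW (columns b, d): (3,4) (3,4).
Under zgTW, Ada's choice at the node after w and at the node after w-h and at the node after w-g-b can never be reached regardless of what Ben does, so varying those choices leaves every outcome unchanged.
Holding the reachable choices fixed and varying the unreachable ones freely already gives 2 × 2 × 2 = 8 equivalent strategies.
No other strategy reproduces this row, so those 8 are the full class: zgTW, zgTN, zgHW, zgHN, zhTW, zhTN, zhHW, zhHN.

8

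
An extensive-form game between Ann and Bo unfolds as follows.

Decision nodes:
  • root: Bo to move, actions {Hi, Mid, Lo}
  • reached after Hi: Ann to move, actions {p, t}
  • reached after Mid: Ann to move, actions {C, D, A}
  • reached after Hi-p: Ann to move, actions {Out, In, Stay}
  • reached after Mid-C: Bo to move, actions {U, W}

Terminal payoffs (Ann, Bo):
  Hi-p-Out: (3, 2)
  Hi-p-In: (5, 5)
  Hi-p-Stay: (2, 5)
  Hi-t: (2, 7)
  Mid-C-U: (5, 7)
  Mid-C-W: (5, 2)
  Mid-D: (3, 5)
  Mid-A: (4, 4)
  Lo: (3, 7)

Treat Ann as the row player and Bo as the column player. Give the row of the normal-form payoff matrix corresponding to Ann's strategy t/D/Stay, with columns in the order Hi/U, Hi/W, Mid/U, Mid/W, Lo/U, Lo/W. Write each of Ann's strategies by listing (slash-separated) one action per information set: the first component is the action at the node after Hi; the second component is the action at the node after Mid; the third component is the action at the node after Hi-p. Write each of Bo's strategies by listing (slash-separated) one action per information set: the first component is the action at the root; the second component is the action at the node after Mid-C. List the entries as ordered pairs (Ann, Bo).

vs Hi/U: Bo plays Hi → Ann plays t at [Hi] → (2, 7)
vs Hi/W: Bo plays Hi → Ann plays t at [Hi] → (2, 7)
vs Mid/U: Bo plays Mid → Ann plays D at [Mid] → (3, 5)
vs Mid/W: Bo plays Mid → Ann plays D at [Mid] → (3, 5)
vs Lo/U: Bo plays Lo → (3, 7)
vs Lo/W: Bo plays Lo → (3, 7)

(2,7) (2,7) (3,5) (3,5) (3,7) (3,7)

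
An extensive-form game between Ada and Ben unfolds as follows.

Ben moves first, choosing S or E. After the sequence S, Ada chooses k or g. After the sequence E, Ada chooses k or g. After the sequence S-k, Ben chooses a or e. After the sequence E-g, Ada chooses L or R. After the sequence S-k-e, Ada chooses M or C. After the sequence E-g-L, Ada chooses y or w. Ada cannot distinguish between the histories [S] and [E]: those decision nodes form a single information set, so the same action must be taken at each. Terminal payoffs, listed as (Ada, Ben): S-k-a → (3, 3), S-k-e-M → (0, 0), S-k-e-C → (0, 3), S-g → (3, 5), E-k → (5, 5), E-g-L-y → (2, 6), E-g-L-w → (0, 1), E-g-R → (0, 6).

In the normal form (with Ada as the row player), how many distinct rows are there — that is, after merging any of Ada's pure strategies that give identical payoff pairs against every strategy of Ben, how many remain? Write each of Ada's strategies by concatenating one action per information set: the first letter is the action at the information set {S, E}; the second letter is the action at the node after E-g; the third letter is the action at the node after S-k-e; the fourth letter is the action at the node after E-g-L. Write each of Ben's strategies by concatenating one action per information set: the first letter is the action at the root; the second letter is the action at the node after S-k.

5

Ada has 16 pure strategies: kLMy, kLMw, kLCy, kLCw, kRMy, kRMw, kRCy, kRCw, gLMy, gLMw, gLCy, gLCw, gRMy, gRMw, gRCy, gRCw. Columns: Sa, Se, Ea, Ee.
{kLMy, kLMw, kRMy, kRMw} → row (3,3) (0,0) (5,5) (5,5)
{kLCy, kLCw, kRCy, kRCw} → row (3,3) (0,3) (5,5) (5,5)
{gLMy, gLCy} → row (3,5) (3,5) (2,6) (2,6)
{gLMw, gLCw} → row (3,5) (3,5) (0,1) (0,1)
{gRMy, gRMw, gRCy, gRCw} → row (3,5) (3,5) (0,6) (0,6)
That's 5 distinct rows out of 16 strategies.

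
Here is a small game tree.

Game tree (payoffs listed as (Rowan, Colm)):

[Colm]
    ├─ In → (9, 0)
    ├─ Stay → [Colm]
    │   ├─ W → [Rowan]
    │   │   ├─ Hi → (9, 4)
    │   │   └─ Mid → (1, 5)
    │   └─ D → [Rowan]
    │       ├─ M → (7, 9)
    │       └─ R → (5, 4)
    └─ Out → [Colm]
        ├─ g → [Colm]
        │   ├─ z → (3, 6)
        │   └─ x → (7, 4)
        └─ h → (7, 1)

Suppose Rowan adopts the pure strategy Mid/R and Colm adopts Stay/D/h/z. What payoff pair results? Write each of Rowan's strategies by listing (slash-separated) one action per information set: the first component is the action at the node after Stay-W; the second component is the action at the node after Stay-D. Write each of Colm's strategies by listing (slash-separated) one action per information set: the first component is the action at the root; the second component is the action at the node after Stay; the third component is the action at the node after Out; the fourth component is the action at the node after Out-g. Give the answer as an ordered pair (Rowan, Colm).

(5, 4)

Trace the play path from the root:
  Colm plays Stay
  Colm plays D at [Stay]
  Rowan plays R at [Stay-D]
→ terminal payoff (5, 4).
(Rowan's choice at the node after Stay-W is never reached on this path, so it doesn't affect the outcome.)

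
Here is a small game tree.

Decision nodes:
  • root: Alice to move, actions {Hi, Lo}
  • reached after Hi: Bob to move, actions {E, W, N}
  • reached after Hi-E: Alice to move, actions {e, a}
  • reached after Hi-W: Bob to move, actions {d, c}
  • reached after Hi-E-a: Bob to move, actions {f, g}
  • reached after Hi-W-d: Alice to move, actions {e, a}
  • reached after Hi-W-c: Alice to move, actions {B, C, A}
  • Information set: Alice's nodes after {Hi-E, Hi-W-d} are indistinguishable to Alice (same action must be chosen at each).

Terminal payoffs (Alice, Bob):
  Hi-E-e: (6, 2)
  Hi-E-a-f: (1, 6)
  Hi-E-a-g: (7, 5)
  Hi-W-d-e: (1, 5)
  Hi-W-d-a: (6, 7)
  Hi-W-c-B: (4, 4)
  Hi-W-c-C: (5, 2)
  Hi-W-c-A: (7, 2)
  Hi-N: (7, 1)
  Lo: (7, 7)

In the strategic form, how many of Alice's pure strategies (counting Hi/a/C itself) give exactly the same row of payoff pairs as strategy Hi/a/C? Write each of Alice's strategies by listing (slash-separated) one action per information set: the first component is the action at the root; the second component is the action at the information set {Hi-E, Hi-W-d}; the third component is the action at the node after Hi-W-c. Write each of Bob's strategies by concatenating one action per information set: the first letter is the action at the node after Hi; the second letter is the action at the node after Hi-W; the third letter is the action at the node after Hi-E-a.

Row for Hi/a/C (columns Edf, Edg, Ecf, Ecg, Wdf, Wdg, Wcf, Wcg, Ndf, Ndg, Ncf, Ncg): (1,6) (7,5) (1,6) (7,5) (6,7) (6,7) (5,2) (5,2) (7,1) (7,1) (7,1) (7,1).
Every one of Alice's information sets is on the play path for some reply by Bob when Alice follows Hi/a/C.
Changing the action at any of them therefore changes at least one column, so only Hi/a/C itself gives this row.

1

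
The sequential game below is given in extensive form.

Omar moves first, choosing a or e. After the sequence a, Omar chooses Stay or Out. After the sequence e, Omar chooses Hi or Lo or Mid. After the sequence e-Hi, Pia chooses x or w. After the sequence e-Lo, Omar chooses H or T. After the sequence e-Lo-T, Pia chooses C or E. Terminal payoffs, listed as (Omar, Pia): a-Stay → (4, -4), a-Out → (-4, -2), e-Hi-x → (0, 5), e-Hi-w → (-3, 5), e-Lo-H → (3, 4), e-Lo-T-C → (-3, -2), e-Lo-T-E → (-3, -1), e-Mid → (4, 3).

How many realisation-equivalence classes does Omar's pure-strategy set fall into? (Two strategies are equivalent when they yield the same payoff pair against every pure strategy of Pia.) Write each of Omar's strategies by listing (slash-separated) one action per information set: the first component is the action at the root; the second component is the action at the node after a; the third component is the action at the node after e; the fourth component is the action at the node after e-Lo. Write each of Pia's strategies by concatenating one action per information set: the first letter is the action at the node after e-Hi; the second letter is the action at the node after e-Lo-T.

Omar has 24 pure strategies: a/Stay/Hi/H, a/Stay/Hi/T, a/Stay/Lo/H, a/Stay/Lo/T, a/Stay/Mid/H, a/Stay/Mid/T, a/Out/Hi/H, a/Out/Hi/T, a/Out/Lo/H, a/Out/Lo/T, a/Out/Mid/H, a/Out/Mid/T, e/Stay/Hi/H, e/Stay/Hi/T, e/Stay/Lo/H, e/Stay/Lo/T, e/Stay/Mid/H, e/Stay/Mid/T, e/Out/Hi/H, e/Out/Hi/T, e/Out/Lo/H, e/Out/Lo/T, e/Out/Mid/H, e/Out/Mid/T. Columns: xC, xE, wC, wE.
{a/Stay/Hi/H, a/Stay/Hi/T, a/Stay/Lo/H, a/Stay/Lo/T, a/Stay/Mid/H, a/Stay/Mid/T} → row (4,-4) (4,-4) (4,-4) (4,-4)
{a/Out/Hi/H, a/Out/Hi/T, a/Out/Lo/H, a/Out/Lo/T, a/Out/Mid/H, a/Out/Mid/T} → row (-4,-2) (-4,-2) (-4,-2) (-4,-2)
{e/Stay/Hi/H, e/Stay/Hi/T, e/Out/Hi/H, e/Out/Hi/T} → row (0,5) (0,5) (-3,5) (-3,5)
{e/Stay/Lo/H, e/Out/Lo/H} → row (3,4) (3,4) (3,4) (3,4)
{e/Stay/Lo/T, e/Out/Lo/T} → row (-3,-2) (-3,-1) (-3,-2) (-3,-1)
{e/Stay/Mid/H, e/Stay/Mid/T, e/Out/Mid/H, e/Out/Mid/T} → row (4,3) (4,3) (4,3) (4,3)
That's 6 distinct rows out of 24 strategies.

6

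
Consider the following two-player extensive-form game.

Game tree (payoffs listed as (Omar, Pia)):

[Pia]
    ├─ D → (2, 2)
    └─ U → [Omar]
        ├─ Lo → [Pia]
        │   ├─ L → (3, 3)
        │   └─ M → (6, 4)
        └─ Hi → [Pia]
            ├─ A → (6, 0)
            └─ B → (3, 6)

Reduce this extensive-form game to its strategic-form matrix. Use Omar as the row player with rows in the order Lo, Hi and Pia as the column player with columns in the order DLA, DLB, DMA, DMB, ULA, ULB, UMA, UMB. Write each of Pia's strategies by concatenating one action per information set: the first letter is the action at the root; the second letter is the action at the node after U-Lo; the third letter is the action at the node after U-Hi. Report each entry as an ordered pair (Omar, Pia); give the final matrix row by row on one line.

          DLA      DLB      DMA      DMB      ULA      ULB      UMA      UMB
  Lo    (2,2)    (2,2)    (2,2)    (2,2)    (3,3)    (3,3)    (6,4)    (6,4)
  Hi    (2,2)    (2,2)    (2,2)    (2,2)    (6,0)    (3,6)    (6,0)    (3,6)

Lo: (2,2) (2,2) (2,2) (2,2) (3,3) (3,3) (6,4) (6,4) | Hi: (2,2) (2,2) (2,2) (2,2) (6,0) (3,6) (6,0) (3,6)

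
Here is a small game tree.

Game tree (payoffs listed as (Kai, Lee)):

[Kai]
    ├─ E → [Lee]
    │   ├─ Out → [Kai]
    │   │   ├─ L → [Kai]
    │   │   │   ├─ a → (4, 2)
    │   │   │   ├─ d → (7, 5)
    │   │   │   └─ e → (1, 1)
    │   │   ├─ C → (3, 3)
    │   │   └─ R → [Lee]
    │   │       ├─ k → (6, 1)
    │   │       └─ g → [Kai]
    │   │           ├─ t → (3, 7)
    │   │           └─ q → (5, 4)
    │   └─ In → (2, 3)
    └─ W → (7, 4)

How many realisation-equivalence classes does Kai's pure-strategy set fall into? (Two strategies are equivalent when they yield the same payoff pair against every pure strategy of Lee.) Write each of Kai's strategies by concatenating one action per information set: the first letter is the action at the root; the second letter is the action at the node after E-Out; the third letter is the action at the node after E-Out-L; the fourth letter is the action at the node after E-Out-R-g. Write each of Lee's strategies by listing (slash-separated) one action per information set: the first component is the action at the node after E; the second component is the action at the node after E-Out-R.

7

Kai has 36 pure strategies: ELat, ELaq, ELdt, ELdq, ELet, ELeq, ECat, ECaq, ECdt, ECdq, ECet, ECeq, ERat, ERaq, ERdt, ERdq, ERet, EReq, WLat, WLaq, WLdt, WLdq, WLet, WLeq, WCat, WCaq, WCdt, WCdq, WCet, WCeq, WRat, WRaq, WRdt, WRdq, WRet, WReq. Columns: Out/k, Out/g, In/k, In/g.
{ELat, ELaq} → row (4,2) (4,2) (2,3) (2,3)
{ELdt, ELdq} → row (7,5) (7,5) (2,3) (2,3)
{ELet, ELeq} → row (1,1) (1,1) (2,3) (2,3)
{ECat, ECaq, ECdt, ECdq, ECet, ECeq} → row (3,3) (3,3) (2,3) (2,3)
{ERat, ERdt, ERet} → row (6,1) (3,7) (2,3) (2,3)
{ERaq, ERdq, EReq} → row (6,1) (5,4) (2,3) (2,3)
{WLat, WLaq, WLdt, WLdq, WLet, WLeq, WCat, WCaq, WCdt, WCdq, WCet, WCeq, WRat, WRaq, WRdt, WRdq, WRet, WReq} → row (7,4) (7,4) (7,4) (7,4)
That's 7 distinct rows out of 36 strategies.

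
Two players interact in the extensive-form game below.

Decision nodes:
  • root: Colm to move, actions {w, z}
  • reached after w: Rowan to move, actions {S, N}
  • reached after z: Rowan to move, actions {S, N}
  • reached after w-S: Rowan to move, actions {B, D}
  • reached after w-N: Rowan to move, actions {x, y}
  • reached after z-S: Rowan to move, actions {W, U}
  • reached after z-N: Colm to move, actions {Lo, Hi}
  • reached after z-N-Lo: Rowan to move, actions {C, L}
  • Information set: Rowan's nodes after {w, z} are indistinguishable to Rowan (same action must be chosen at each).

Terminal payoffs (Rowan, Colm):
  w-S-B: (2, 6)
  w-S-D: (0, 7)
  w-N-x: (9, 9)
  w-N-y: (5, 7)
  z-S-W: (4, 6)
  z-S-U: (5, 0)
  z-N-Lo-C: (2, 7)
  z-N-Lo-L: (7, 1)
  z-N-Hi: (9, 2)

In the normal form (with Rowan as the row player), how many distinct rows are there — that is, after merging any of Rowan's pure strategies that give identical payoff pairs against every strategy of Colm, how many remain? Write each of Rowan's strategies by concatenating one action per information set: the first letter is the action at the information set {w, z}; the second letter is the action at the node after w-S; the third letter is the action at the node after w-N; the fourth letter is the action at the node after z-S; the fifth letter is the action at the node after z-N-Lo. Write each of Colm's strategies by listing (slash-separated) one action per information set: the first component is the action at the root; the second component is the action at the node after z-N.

Rowan has 32 pure strategies: SBxWC, SBxWL, SBxUC, SBxUL, SByWC, SByWL, SByUC, SByUL, SDxWC, SDxWL, SDxUC, SDxUL, SDyWC, SDyWL, SDyUC, SDyUL, NBxWC, NBxWL, NBxUC, NBxUL, NByWC, NByWL, NByUC, NByUL, NDxWC, NDxWL, NDxUC, NDxUL, NDyWC, NDyWL, NDyUC, NDyUL. Columns: w/Lo, w/Hi, z/Lo, z/Hi.
{SBxWC, SBxWL, SByWC, SByWL} → row (2,6) (2,6) (4,6) (4,6)
{SBxUC, SBxUL, SByUC, SByUL} → row (2,6) (2,6) (5,0) (5,0)
{SDxWC, SDxWL, SDyWC, SDyWL} → row (0,7) (0,7) (4,6) (4,6)
{SDxUC, SDxUL, SDyUC, SDyUL} → row (0,7) (0,7) (5,0) (5,0)
{NBxWC, NBxUC, NDxWC, NDxUC} → row (9,9) (9,9) (2,7) (9,2)
{NBxWL, NBxUL, NDxWL, NDxUL} → row (9,9) (9,9) (7,1) (9,2)
{NByWC, NByUC, NDyWC, NDyUC} → row (5,7) (5,7) (2,7) (9,2)
{NByWL, NByUL, NDyWL, NDyUL} → row (5,7) (5,7) (7,1) (9,2)
That's 8 distinct rows out of 32 strategies.

8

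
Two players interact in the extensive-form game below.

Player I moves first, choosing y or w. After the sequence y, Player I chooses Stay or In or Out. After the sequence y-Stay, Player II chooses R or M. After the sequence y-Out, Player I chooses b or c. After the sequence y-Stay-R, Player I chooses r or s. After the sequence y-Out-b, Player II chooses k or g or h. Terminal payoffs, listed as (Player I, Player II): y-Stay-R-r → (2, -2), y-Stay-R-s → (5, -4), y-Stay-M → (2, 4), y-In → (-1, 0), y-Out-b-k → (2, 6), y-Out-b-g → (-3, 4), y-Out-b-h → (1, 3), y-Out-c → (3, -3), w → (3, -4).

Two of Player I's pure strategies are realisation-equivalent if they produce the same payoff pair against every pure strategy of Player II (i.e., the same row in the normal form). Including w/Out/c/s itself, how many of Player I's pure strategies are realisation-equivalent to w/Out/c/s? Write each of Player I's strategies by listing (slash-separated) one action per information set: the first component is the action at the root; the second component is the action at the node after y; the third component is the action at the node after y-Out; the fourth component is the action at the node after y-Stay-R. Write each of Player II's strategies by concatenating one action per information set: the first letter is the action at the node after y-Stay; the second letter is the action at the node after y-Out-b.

12

Row for w/Out/c/s (columns Rk, Rg, Rh, Mk, Mg, Mh): (3,-4) (3,-4) (3,-4) (3,-4) (3,-4) (3,-4).
Under w/Out/c/s, Player I's choice at the node after y and at the node after y-Out and at the node after y-Stay-R can never be reached regardless of what Player II does, so varying those choices leaves every outcome unchanged.
Holding the reachable choices fixed and varying the unreachable ones freely already gives 3 × 2 × 2 = 12 equivalent strategies.
No other strategy reproduces this row, so those 12 are the full class: w/Stay/b/r, w/Stay/b/s, w/Stay/c/r, w/Stay/c/s, w/In/b/r, w/In/b/s, w/In/c/r, w/In/c/s, w/Out/b/r, w/Out/b/s, w/Out/c/r, w/Out/c/s.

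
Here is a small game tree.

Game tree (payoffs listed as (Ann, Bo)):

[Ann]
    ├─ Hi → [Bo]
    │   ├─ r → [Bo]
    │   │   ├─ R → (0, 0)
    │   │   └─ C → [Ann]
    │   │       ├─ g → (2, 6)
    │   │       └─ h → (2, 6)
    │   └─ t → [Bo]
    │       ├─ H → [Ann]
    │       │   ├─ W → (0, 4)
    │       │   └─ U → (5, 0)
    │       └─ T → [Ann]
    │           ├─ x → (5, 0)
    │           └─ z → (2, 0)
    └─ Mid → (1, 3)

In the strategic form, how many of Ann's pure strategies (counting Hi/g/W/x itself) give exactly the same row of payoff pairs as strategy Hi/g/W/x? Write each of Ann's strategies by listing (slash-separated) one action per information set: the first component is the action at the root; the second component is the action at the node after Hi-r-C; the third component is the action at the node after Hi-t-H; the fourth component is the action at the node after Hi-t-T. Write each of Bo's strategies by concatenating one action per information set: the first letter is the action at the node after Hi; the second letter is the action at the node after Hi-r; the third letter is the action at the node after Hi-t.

2

Row for Hi/g/W/x (columns rRH, rRT, rCH, rCT, tRH, tRT, tCH, tCT): (0,0) (0,0) (2,6) (2,6) (0,4) (5,0) (0,4) (5,0).
Every one of Ann's information sets is on the play path for some reply by Bo when Ann follows Hi/g/W/x.
Even so, Hi/h/W/x happens to produce the same payoff in every column — so 2 strategies share this row.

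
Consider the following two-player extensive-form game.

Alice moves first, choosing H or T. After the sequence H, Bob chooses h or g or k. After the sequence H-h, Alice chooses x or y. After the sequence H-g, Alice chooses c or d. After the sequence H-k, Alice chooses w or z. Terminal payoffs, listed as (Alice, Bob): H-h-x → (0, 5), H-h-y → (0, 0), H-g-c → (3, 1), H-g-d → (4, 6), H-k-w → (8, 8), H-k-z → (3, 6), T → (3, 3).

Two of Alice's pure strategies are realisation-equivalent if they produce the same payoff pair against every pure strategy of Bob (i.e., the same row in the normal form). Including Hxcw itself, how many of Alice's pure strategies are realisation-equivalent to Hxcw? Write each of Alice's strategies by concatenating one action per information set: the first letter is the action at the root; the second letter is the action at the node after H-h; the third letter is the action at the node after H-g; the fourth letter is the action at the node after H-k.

1

Row for Hxcw (columns h, g, k): (0,5) (3,1) (8,8).
Every one of Alice's information sets is on the play path for some reply by Bob when Alice follows Hxcw.
Changing the action at any of them therefore changes at least one column, so only Hxcw itself gives this row.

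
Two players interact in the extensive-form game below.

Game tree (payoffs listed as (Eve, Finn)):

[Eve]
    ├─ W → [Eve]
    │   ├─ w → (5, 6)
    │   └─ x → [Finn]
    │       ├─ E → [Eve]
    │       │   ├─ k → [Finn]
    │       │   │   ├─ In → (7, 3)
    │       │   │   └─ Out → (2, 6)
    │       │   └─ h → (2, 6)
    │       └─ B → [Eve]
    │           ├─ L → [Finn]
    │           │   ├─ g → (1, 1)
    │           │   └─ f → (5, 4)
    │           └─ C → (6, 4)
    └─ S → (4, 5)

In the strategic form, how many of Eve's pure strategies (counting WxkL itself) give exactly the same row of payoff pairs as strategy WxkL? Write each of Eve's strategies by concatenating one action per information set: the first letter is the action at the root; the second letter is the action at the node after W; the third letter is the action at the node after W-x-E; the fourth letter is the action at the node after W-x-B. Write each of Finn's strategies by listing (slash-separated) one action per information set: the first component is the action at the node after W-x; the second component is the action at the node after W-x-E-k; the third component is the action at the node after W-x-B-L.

Row for WxkL (columns E/In/g, E/In/f, E/Out/g, E/Out/f, B/In/g, B/In/f, B/Out/g, B/Out/f): (7,3) (7,3) (2,6) (2,6) (1,1) (5,4) (1,1) (5,4).
Every one of Eve's information sets is on the play path for some reply by Finn when Eve follows WxkL.
Changing the action at any of them therefore changes at least one column, so only WxkL itself gives this row.

1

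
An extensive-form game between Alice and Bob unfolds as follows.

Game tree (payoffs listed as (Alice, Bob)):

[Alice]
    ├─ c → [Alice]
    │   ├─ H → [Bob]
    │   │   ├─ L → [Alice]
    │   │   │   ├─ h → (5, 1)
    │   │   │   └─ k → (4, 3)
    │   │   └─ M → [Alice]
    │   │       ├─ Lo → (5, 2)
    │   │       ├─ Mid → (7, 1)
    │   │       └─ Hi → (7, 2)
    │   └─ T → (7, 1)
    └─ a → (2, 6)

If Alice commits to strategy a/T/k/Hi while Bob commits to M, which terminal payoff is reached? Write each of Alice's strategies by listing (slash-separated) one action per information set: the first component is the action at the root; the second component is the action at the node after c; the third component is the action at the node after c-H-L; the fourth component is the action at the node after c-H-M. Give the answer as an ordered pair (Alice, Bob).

(2, 6)

Trace the play path from the root:
  Alice plays a
→ terminal payoff (2, 6).
(Alice's choice at the node after c is never reached on this path, so it doesn't affect the outcome.)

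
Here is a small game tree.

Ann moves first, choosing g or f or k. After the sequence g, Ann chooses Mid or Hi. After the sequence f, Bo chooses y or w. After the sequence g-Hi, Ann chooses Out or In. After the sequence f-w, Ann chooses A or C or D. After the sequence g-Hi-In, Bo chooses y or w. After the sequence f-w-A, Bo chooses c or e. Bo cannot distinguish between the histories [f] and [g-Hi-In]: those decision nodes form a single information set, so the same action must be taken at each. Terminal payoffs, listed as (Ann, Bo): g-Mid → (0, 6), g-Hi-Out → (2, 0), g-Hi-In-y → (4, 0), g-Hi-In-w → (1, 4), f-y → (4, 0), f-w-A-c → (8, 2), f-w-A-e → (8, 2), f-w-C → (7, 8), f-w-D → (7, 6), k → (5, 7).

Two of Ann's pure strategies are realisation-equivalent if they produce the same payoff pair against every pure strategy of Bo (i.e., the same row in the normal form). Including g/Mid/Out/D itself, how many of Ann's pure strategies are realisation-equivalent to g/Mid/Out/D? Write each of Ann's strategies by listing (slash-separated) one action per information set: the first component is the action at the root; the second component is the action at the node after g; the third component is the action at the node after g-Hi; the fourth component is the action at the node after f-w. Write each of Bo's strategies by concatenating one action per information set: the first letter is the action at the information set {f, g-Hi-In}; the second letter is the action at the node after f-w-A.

Row for g/Mid/Out/D (columns yc, ye, wc, we): (0,6) (0,6) (0,6) (0,6).
Under g/Mid/Out/D, Ann's choice at the node after g-Hi and at the node after f-w can never be reached regardless of what Bo does, so varying those choices leaves every outcome unchanged.
Holding the reachable choices fixed and varying the unreachable ones freely already gives 2 × 3 = 6 equivalent strategies.
No other strategy reproduces this row, so those 6 are the full class: g/Mid/Out/A, g/Mid/Out/C, g/Mid/Out/D, g/Mid/In/A, g/Mid/In/C, g/Mid/In/D.

6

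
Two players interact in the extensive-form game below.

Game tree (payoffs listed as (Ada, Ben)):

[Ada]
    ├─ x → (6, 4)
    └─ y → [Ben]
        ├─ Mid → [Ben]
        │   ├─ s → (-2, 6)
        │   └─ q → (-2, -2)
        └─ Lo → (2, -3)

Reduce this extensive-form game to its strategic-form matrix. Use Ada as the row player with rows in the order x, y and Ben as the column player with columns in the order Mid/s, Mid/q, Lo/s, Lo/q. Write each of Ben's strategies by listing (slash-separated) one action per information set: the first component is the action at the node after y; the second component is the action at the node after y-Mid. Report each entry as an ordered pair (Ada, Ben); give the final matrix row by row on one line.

x: (6,4) (6,4) (6,4) (6,4) | y: (-2,6) (-2,-2) (2,-3) (2,-3)

        Mid/s    Mid/q     Lo/s     Lo/q
   x    (6,4)    (6,4)    (6,4)    (6,4)
   y   (-2,6)  (-2,-2)   (2,-3)   (2,-3)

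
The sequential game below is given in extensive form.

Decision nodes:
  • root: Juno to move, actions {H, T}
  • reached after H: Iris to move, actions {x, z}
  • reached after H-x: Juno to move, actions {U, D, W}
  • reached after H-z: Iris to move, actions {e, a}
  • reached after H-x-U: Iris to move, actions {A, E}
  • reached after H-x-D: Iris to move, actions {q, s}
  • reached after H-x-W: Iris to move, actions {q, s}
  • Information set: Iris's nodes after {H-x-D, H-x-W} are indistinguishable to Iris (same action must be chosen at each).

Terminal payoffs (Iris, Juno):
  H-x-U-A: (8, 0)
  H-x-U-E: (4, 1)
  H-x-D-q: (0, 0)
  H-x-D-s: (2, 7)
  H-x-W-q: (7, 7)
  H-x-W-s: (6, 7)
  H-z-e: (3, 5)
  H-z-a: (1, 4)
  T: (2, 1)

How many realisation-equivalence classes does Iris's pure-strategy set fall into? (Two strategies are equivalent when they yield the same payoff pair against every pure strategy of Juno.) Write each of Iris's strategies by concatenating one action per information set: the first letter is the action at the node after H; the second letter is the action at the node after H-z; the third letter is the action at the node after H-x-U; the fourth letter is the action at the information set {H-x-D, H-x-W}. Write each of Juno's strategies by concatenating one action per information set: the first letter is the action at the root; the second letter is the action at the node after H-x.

Iris has 16 pure strategies: xeAq, xeAs, xeEq, xeEs, xaAq, xaAs, xaEq, xaEs, zeAq, zeAs, zeEq, zeEs, zaAq, zaAs, zaEq, zaEs. Columns: HU, HD, HW, TU, TD, TW.
{xeAq, xaAq} → row (8,0) (0,0) (7,7) (2,1) (2,1) (2,1)
{xeAs, xaAs} → row (8,0) (2,7) (6,7) (2,1) (2,1) (2,1)
{xeEq, xaEq} → row (4,1) (0,0) (7,7) (2,1) (2,1) (2,1)
{xeEs, xaEs} → row (4,1) (2,7) (6,7) (2,1) (2,1) (2,1)
{zeAq, zeAs, zeEq, zeEs} → row (3,5) (3,5) (3,5) (2,1) (2,1) (2,1)
{zaAq, zaAs, zaEq, zaEs} → row (1,4) (1,4) (1,4) (2,1) (2,1) (2,1)
That's 6 distinct rows out of 16 strategies.

6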